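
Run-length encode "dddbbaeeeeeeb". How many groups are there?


Input: dddbbaeeeeeeb
Scanning for consecutive runs:
  Group 1: 'd' x 3 (positions 0-2)
  Group 2: 'b' x 2 (positions 3-4)
  Group 3: 'a' x 1 (positions 5-5)
  Group 4: 'e' x 6 (positions 6-11)
  Group 5: 'b' x 1 (positions 12-12)
Total groups: 5

5


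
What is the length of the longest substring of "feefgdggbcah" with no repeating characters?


Input: "feefgdggbcah"
Sliding window (track last position of each char):
  Position 0 ('f'): window [0,0] length 1 -- new best
  Position 1 ('e'): window [0,1] length 2 -- new best
  Position 2 ('e'): repeat (last at 1), move window start to 2
  Position 2 ('e'): window [2,2] length 1
  Position 3 ('f'): window [2,3] length 2
  Position 4 ('g'): window [2,4] length 3 -- new best
  Position 5 ('d'): window [2,5] length 4 -- new best
  Position 6 ('g'): repeat (last at 4), move window start to 5
  Position 6 ('g'): window [5,6] length 2
  Position 7 ('g'): repeat (last at 6), move window start to 7
  Position 7 ('g'): window [7,7] length 1
  Position 8 ('b'): window [7,8] length 2
  Position 9 ('c'): window [7,9] length 3
  Position 10 ('a'): window [7,10] length 4
  Position 11 ('h'): window [7,11] length 5 -- new best
Longest substring with no repeats: "gbcah" with length 5

5


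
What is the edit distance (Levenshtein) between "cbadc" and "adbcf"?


Computing edit distance: "cbadc" -> "adbcf"
DP table:
           a    d    b    c    f
      0    1    2    3    4    5
  c   1    1    2    3    3    4
  b   2    2    2    2    3    4
  a   3    2    3    3    3    4
  d   4    3    2    3    4    4
  c   5    4    3    3    3    4
Edit distance = dp[5][5] = 4

4


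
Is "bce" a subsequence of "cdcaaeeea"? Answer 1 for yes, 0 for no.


Check if "bce" is a subsequence of "cdcaaeeea"
Greedy scan:
  Position 0 ('c'): no match needed
  Position 1 ('d'): no match needed
  Position 2 ('c'): no match needed
  Position 3 ('a'): no match needed
  Position 4 ('a'): no match needed
  Position 5 ('e'): no match needed
  Position 6 ('e'): no match needed
  Position 7 ('e'): no match needed
  Position 8 ('a'): no match needed
Only matched 0/3 characters => not a subsequence

0


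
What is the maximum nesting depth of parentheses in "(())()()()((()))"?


Input: "(())()()()((()))"
Tracking depth:
  Position 0 '(': depth becomes 1
  Position 1 '(': depth becomes 2
  Position 2 ')': depth becomes 1
  Position 3 ')': depth becomes 0
  Position 4 '(': depth becomes 1
  Position 5 ')': depth becomes 0
  Position 6 '(': depth becomes 1
  Position 7 ')': depth becomes 0
  Position 8 '(': depth becomes 1
  Position 9 ')': depth becomes 0
  Position 10 '(': depth becomes 1
  Position 11 '(': depth becomes 2
  Position 12 '(': depth becomes 3
  Position 13 ')': depth becomes 2
  Position 14 ')': depth becomes 1
  Position 15 ')': depth becomes 0
Maximum depth reached: 3

3


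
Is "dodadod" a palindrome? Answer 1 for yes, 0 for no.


Input: dodadod
Reversed: dodadod
  Compare pos 0 ('d') with pos 6 ('d'): match
  Compare pos 1 ('o') with pos 5 ('o'): match
  Compare pos 2 ('d') with pos 4 ('d'): match
Result: palindrome

1


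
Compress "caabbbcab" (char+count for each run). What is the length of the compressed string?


Input: caabbbcab
Runs:
  'c' x 1 => "c1"
  'a' x 2 => "a2"
  'b' x 3 => "b3"
  'c' x 1 => "c1"
  'a' x 1 => "a1"
  'b' x 1 => "b1"
Compressed: "c1a2b3c1a1b1"
Compressed length: 12

12


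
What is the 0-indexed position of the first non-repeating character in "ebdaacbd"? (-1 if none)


Input: ebdaacbd
Character frequencies:
  'a': 2
  'b': 2
  'c': 1
  'd': 2
  'e': 1
Scanning left to right for freq == 1:
  Position 0 ('e'): unique! => answer = 0

0


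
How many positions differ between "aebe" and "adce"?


Comparing "aebe" and "adce" position by position:
  Position 0: 'a' vs 'a' => same
  Position 1: 'e' vs 'd' => DIFFER
  Position 2: 'b' vs 'c' => DIFFER
  Position 3: 'e' vs 'e' => same
Positions that differ: 2

2


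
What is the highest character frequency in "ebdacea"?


Input: ebdacea
Character counts:
  'a': 2
  'b': 1
  'c': 1
  'd': 1
  'e': 2
Maximum frequency: 2

2


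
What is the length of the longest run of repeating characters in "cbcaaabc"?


Input: "cbcaaabc"
Scanning for longest run:
  Position 1 ('b'): new char, reset run to 1
  Position 2 ('c'): new char, reset run to 1
  Position 3 ('a'): new char, reset run to 1
  Position 4 ('a'): continues run of 'a', length=2
  Position 5 ('a'): continues run of 'a', length=3
  Position 6 ('b'): new char, reset run to 1
  Position 7 ('c'): new char, reset run to 1
Longest run: 'a' with length 3

3


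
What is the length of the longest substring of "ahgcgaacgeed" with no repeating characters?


Input: "ahgcgaacgeed"
Sliding window (track last position of each char):
  Position 0 ('a'): window [0,0] length 1 -- new best
  Position 1 ('h'): window [0,1] length 2 -- new best
  Position 2 ('g'): window [0,2] length 3 -- new best
  Position 3 ('c'): window [0,3] length 4 -- new best
  Position 4 ('g'): repeat (last at 2), move window start to 3
  Position 4 ('g'): window [3,4] length 2
  Position 5 ('a'): window [3,5] length 3
  Position 6 ('a'): repeat (last at 5), move window start to 6
  Position 6 ('a'): window [6,6] length 1
  Position 7 ('c'): window [6,7] length 2
  Position 8 ('g'): window [6,8] length 3
  Position 9 ('e'): window [6,9] length 4
  Position 10 ('e'): repeat (last at 9), move window start to 10
  Position 10 ('e'): window [10,10] length 1
  Position 11 ('d'): window [10,11] length 2
Longest substring with no repeats: "ahgc" with length 4

4


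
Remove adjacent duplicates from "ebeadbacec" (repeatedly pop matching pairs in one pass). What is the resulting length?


Input: ebeadbacec
Stack-based adjacent duplicate removal:
  Read 'e': push. Stack: e
  Read 'b': push. Stack: eb
  Read 'e': push. Stack: ebe
  Read 'a': push. Stack: ebea
  Read 'd': push. Stack: ebead
  Read 'b': push. Stack: ebeadb
  Read 'a': push. Stack: ebeadba
  Read 'c': push. Stack: ebeadbac
  Read 'e': push. Stack: ebeadbace
  Read 'c': push. Stack: ebeadbacec
Final stack: "ebeadbacec" (length 10)

10


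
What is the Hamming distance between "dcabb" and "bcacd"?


Comparing "dcabb" and "bcacd" position by position:
  Position 0: 'd' vs 'b' => differ
  Position 1: 'c' vs 'c' => same
  Position 2: 'a' vs 'a' => same
  Position 3: 'b' vs 'c' => differ
  Position 4: 'b' vs 'd' => differ
Total differences (Hamming distance): 3

3


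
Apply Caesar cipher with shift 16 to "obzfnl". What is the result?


Caesar cipher: shift "obzfnl" by 16
  'o' (pos 14) + 16 = pos 4 = 'e'
  'b' (pos 1) + 16 = pos 17 = 'r'
  'z' (pos 25) + 16 = pos 15 = 'p'
  'f' (pos 5) + 16 = pos 21 = 'v'
  'n' (pos 13) + 16 = pos 3 = 'd'
  'l' (pos 11) + 16 = pos 1 = 'b'
Result: erpvdb

erpvdb


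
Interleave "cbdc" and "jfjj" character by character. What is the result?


Interleaving "cbdc" and "jfjj":
  Position 0: 'c' from first, 'j' from second => "cj"
  Position 1: 'b' from first, 'f' from second => "bf"
  Position 2: 'd' from first, 'j' from second => "dj"
  Position 3: 'c' from first, 'j' from second => "cj"
Result: cjbfdjcj

cjbfdjcj


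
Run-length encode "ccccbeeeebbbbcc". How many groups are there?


Input: ccccbeeeebbbbcc
Scanning for consecutive runs:
  Group 1: 'c' x 4 (positions 0-3)
  Group 2: 'b' x 1 (positions 4-4)
  Group 3: 'e' x 4 (positions 5-8)
  Group 4: 'b' x 4 (positions 9-12)
  Group 5: 'c' x 2 (positions 13-14)
Total groups: 5

5


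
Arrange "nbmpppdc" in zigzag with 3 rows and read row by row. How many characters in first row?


Zigzag "nbmpppdc" into 3 rows:
Placing characters:
  'n' => row 0
  'b' => row 1
  'm' => row 2
  'p' => row 1
  'p' => row 0
  'p' => row 1
  'd' => row 2
  'c' => row 1
Rows:
  Row 0: "np"
  Row 1: "bppc"
  Row 2: "md"
First row length: 2

2


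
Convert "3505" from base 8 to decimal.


Input: "3505" in base 8
Positional expansion:
  Digit '3' (value 3) x 8^3 = 1536
  Digit '5' (value 5) x 8^2 = 320
  Digit '0' (value 0) x 8^1 = 0
  Digit '5' (value 5) x 8^0 = 5
Sum = 1861

1861


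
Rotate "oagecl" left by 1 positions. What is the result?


Input: "oagecl", rotate left by 1
First 1 characters: "o"
Remaining characters: "agecl"
Concatenate remaining + first: "agecl" + "o" = "ageclo"

ageclo


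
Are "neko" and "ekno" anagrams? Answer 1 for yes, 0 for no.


Strings: "neko", "ekno"
Sorted first:  ekno
Sorted second: ekno
Sorted forms match => anagrams

1


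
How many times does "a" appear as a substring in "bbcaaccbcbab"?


Searching for "a" in "bbcaaccbcbab"
Scanning each position:
  Position 0: "b" => no
  Position 1: "b" => no
  Position 2: "c" => no
  Position 3: "a" => MATCH
  Position 4: "a" => MATCH
  Position 5: "c" => no
  Position 6: "c" => no
  Position 7: "b" => no
  Position 8: "c" => no
  Position 9: "b" => no
  Position 10: "a" => MATCH
  Position 11: "b" => no
Total occurrences: 3

3


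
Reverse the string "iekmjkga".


Input: iekmjkga
Reading characters right to left:
  Position 7: 'a'
  Position 6: 'g'
  Position 5: 'k'
  Position 4: 'j'
  Position 3: 'm'
  Position 2: 'k'
  Position 1: 'e'
  Position 0: 'i'
Reversed: agkjmkei

agkjmkei


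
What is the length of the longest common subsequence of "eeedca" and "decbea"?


LCS of "eeedca" and "decbea"
DP table:
           d    e    c    b    e    a
      0    0    0    0    0    0    0
  e   0    0    1    1    1    1    1
  e   0    0    1    1    1    2    2
  e   0    0    1    1    1    2    2
  d   0    1    1    1    1    2    2
  c   0    1    1    2    2    2    2
  a   0    1    1    2    2    2    3
LCS length = dp[6][6] = 3

3


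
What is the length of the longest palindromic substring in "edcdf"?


Input: "edcdf"
Checking substrings for palindromes:
  [1:4] "dcd" (len 3) => palindrome
Longest palindromic substring: "dcd" with length 3

3


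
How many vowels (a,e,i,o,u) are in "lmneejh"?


Input: lmneejh
Checking each character:
  'l' at position 0: consonant
  'm' at position 1: consonant
  'n' at position 2: consonant
  'e' at position 3: vowel (running total: 1)
  'e' at position 4: vowel (running total: 2)
  'j' at position 5: consonant
  'h' at position 6: consonant
Total vowels: 2

2


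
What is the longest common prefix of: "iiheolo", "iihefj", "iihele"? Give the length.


Words: iiheolo, iihefj, iihele
  Position 0: all 'i' => match
  Position 1: all 'i' => match
  Position 2: all 'h' => match
  Position 3: all 'e' => match
  Position 4: ('o', 'f', 'l') => mismatch, stop
LCP = "iihe" (length 4)

4


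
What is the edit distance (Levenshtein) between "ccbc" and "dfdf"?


Computing edit distance: "ccbc" -> "dfdf"
DP table:
           d    f    d    f
      0    1    2    3    4
  c   1    1    2    3    4
  c   2    2    2    3    4
  b   3    3    3    3    4
  c   4    4    4    4    4
Edit distance = dp[4][4] = 4

4


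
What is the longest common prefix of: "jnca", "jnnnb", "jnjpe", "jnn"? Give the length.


Words: jnca, jnnnb, jnjpe, jnn
  Position 0: all 'j' => match
  Position 1: all 'n' => match
  Position 2: ('c', 'n', 'j', 'n') => mismatch, stop
LCP = "jn" (length 2)

2


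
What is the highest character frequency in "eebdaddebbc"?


Input: eebdaddebbc
Character counts:
  'a': 1
  'b': 3
  'c': 1
  'd': 3
  'e': 3
Maximum frequency: 3

3


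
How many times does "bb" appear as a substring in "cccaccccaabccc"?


Searching for "bb" in "cccaccccaabccc"
Scanning each position:
  Position 0: "cc" => no
  Position 1: "cc" => no
  Position 2: "ca" => no
  Position 3: "ac" => no
  Position 4: "cc" => no
  Position 5: "cc" => no
  Position 6: "cc" => no
  Position 7: "ca" => no
  Position 8: "aa" => no
  Position 9: "ab" => no
  Position 10: "bc" => no
  Position 11: "cc" => no
  Position 12: "cc" => no
Total occurrences: 0

0


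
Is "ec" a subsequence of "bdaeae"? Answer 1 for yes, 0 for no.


Check if "ec" is a subsequence of "bdaeae"
Greedy scan:
  Position 0 ('b'): no match needed
  Position 1 ('d'): no match needed
  Position 2 ('a'): no match needed
  Position 3 ('e'): matches sub[0] = 'e'
  Position 4 ('a'): no match needed
  Position 5 ('e'): no match needed
Only matched 1/2 characters => not a subsequence

0


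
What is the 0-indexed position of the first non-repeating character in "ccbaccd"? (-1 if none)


Input: ccbaccd
Character frequencies:
  'a': 1
  'b': 1
  'c': 4
  'd': 1
Scanning left to right for freq == 1:
  Position 0 ('c'): freq=4, skip
  Position 1 ('c'): freq=4, skip
  Position 2 ('b'): unique! => answer = 2

2


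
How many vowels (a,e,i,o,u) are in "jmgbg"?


Input: jmgbg
Checking each character:
  'j' at position 0: consonant
  'm' at position 1: consonant
  'g' at position 2: consonant
  'b' at position 3: consonant
  'g' at position 4: consonant
Total vowels: 0

0


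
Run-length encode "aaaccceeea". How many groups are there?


Input: aaaccceeea
Scanning for consecutive runs:
  Group 1: 'a' x 3 (positions 0-2)
  Group 2: 'c' x 3 (positions 3-5)
  Group 3: 'e' x 3 (positions 6-8)
  Group 4: 'a' x 1 (positions 9-9)
Total groups: 4

4


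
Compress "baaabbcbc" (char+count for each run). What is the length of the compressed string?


Input: baaabbcbc
Runs:
  'b' x 1 => "b1"
  'a' x 3 => "a3"
  'b' x 2 => "b2"
  'c' x 1 => "c1"
  'b' x 1 => "b1"
  'c' x 1 => "c1"
Compressed: "b1a3b2c1b1c1"
Compressed length: 12

12


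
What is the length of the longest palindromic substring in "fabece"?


Input: "fabece"
Checking substrings for palindromes:
  [3:6] "ece" (len 3) => palindrome
Longest palindromic substring: "ece" with length 3

3


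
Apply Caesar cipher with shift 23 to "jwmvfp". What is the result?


Caesar cipher: shift "jwmvfp" by 23
  'j' (pos 9) + 23 = pos 6 = 'g'
  'w' (pos 22) + 23 = pos 19 = 't'
  'm' (pos 12) + 23 = pos 9 = 'j'
  'v' (pos 21) + 23 = pos 18 = 's'
  'f' (pos 5) + 23 = pos 2 = 'c'
  'p' (pos 15) + 23 = pos 12 = 'm'
Result: gtjscm

gtjscm


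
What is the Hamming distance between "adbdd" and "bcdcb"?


Comparing "adbdd" and "bcdcb" position by position:
  Position 0: 'a' vs 'b' => differ
  Position 1: 'd' vs 'c' => differ
  Position 2: 'b' vs 'd' => differ
  Position 3: 'd' vs 'c' => differ
  Position 4: 'd' vs 'b' => differ
Total differences (Hamming distance): 5

5


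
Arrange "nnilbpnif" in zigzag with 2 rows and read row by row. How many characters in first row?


Zigzag "nnilbpnif" into 2 rows:
Placing characters:
  'n' => row 0
  'n' => row 1
  'i' => row 0
  'l' => row 1
  'b' => row 0
  'p' => row 1
  'n' => row 0
  'i' => row 1
  'f' => row 0
Rows:
  Row 0: "nibnf"
  Row 1: "nlpi"
First row length: 5

5


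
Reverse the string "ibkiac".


Input: ibkiac
Reading characters right to left:
  Position 5: 'c'
  Position 4: 'a'
  Position 3: 'i'
  Position 2: 'k'
  Position 1: 'b'
  Position 0: 'i'
Reversed: caikbi

caikbi


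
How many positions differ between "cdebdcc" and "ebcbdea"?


Comparing "cdebdcc" and "ebcbdea" position by position:
  Position 0: 'c' vs 'e' => DIFFER
  Position 1: 'd' vs 'b' => DIFFER
  Position 2: 'e' vs 'c' => DIFFER
  Position 3: 'b' vs 'b' => same
  Position 4: 'd' vs 'd' => same
  Position 5: 'c' vs 'e' => DIFFER
  Position 6: 'c' vs 'a' => DIFFER
Positions that differ: 5

5


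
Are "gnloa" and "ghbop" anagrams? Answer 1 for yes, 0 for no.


Strings: "gnloa", "ghbop"
Sorted first:  aglno
Sorted second: bghop
Differ at position 0: 'a' vs 'b' => not anagrams

0


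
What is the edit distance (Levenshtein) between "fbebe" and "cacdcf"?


Computing edit distance: "fbebe" -> "cacdcf"
DP table:
           c    a    c    d    c    f
      0    1    2    3    4    5    6
  f   1    1    2    3    4    5    5
  b   2    2    2    3    4    5    6
  e   3    3    3    3    4    5    6
  b   4    4    4    4    4    5    6
  e   5    5    5    5    5    5    6
Edit distance = dp[5][6] = 6

6


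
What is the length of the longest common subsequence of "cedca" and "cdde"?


LCS of "cedca" and "cdde"
DP table:
           c    d    d    e
      0    0    0    0    0
  c   0    1    1    1    1
  e   0    1    1    1    2
  d   0    1    2    2    2
  c   0    1    2    2    2
  a   0    1    2    2    2
LCS length = dp[5][4] = 2

2


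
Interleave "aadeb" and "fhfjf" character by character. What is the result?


Interleaving "aadeb" and "fhfjf":
  Position 0: 'a' from first, 'f' from second => "af"
  Position 1: 'a' from first, 'h' from second => "ah"
  Position 2: 'd' from first, 'f' from second => "df"
  Position 3: 'e' from first, 'j' from second => "ej"
  Position 4: 'b' from first, 'f' from second => "bf"
Result: afahdfejbf

afahdfejbf


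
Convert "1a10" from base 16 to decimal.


Input: "1a10" in base 16
Positional expansion:
  Digit '1' (value 1) x 16^3 = 4096
  Digit 'a' (value 10) x 16^2 = 2560
  Digit '1' (value 1) x 16^1 = 16
  Digit '0' (value 0) x 16^0 = 0
Sum = 6672

6672


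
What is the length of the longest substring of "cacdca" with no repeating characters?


Input: "cacdca"
Sliding window (track last position of each char):
  Position 0 ('c'): window [0,0] length 1 -- new best
  Position 1 ('a'): window [0,1] length 2 -- new best
  Position 2 ('c'): repeat (last at 0), move window start to 1
  Position 2 ('c'): window [1,2] length 2
  Position 3 ('d'): window [1,3] length 3 -- new best
  Position 4 ('c'): repeat (last at 2), move window start to 3
  Position 4 ('c'): window [3,4] length 2
  Position 5 ('a'): window [3,5] length 3
Longest substring with no repeats: "acd" with length 3

3


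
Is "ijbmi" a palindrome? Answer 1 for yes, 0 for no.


Input: ijbmi
Reversed: imbji
  Compare pos 0 ('i') with pos 4 ('i'): match
  Compare pos 1 ('j') with pos 3 ('m'): MISMATCH
Result: not a palindrome

0


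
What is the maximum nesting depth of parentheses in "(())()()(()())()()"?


Input: "(())()()(()())()()"
Tracking depth:
  Position 0 '(': depth becomes 1
  Position 1 '(': depth becomes 2
  Position 2 ')': depth becomes 1
  Position 3 ')': depth becomes 0
  Position 4 '(': depth becomes 1
  Position 5 ')': depth becomes 0
  Position 6 '(': depth becomes 1
  Position 7 ')': depth becomes 0
  Position 8 '(': depth becomes 1
  Position 9 '(': depth becomes 2
  Position 10 ')': depth becomes 1
  Position 11 '(': depth becomes 2
  Position 12 ')': depth becomes 1
  Position 13 ')': depth becomes 0
  Position 14 '(': depth becomes 1
  Position 15 ')': depth becomes 0
  Position 16 '(': depth becomes 1
  Position 17 ')': depth becomes 0
Maximum depth reached: 2

2


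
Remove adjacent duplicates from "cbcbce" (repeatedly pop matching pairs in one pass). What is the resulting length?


Input: cbcbce
Stack-based adjacent duplicate removal:
  Read 'c': push. Stack: c
  Read 'b': push. Stack: cb
  Read 'c': push. Stack: cbc
  Read 'b': push. Stack: cbcb
  Read 'c': push. Stack: cbcbc
  Read 'e': push. Stack: cbcbce
Final stack: "cbcbce" (length 6)

6


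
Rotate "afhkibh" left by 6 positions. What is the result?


Input: "afhkibh", rotate left by 6
First 6 characters: "afhkib"
Remaining characters: "h"
Concatenate remaining + first: "h" + "afhkib" = "hafhkib"

hafhkib


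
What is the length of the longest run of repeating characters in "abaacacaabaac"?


Input: "abaacacaabaac"
Scanning for longest run:
  Position 1 ('b'): new char, reset run to 1
  Position 2 ('a'): new char, reset run to 1
  Position 3 ('a'): continues run of 'a', length=2
  Position 4 ('c'): new char, reset run to 1
  Position 5 ('a'): new char, reset run to 1
  Position 6 ('c'): new char, reset run to 1
  Position 7 ('a'): new char, reset run to 1
  Position 8 ('a'): continues run of 'a', length=2
  Position 9 ('b'): new char, reset run to 1
  Position 10 ('a'): new char, reset run to 1
  Position 11 ('a'): continues run of 'a', length=2
  Position 12 ('c'): new char, reset run to 1
Longest run: 'a' with length 2

2


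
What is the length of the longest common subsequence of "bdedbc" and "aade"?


LCS of "bdedbc" and "aade"
DP table:
           a    a    d    e
      0    0    0    0    0
  b   0    0    0    0    0
  d   0    0    0    1    1
  e   0    0    0    1    2
  d   0    0    0    1    2
  b   0    0    0    1    2
  c   0    0    0    1    2
LCS length = dp[6][4] = 2

2


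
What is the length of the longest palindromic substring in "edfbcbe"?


Input: "edfbcbe"
Checking substrings for palindromes:
  [3:6] "bcb" (len 3) => palindrome
Longest palindromic substring: "bcb" with length 3

3


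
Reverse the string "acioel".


Input: acioel
Reading characters right to left:
  Position 5: 'l'
  Position 4: 'e'
  Position 3: 'o'
  Position 2: 'i'
  Position 1: 'c'
  Position 0: 'a'
Reversed: leoica

leoica


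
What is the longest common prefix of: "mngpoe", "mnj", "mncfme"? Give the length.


Words: mngpoe, mnj, mncfme
  Position 0: all 'm' => match
  Position 1: all 'n' => match
  Position 2: ('g', 'j', 'c') => mismatch, stop
LCP = "mn" (length 2)

2


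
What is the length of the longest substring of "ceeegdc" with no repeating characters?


Input: "ceeegdc"
Sliding window (track last position of each char):
  Position 0 ('c'): window [0,0] length 1 -- new best
  Position 1 ('e'): window [0,1] length 2 -- new best
  Position 2 ('e'): repeat (last at 1), move window start to 2
  Position 2 ('e'): window [2,2] length 1
  Position 3 ('e'): repeat (last at 2), move window start to 3
  Position 3 ('e'): window [3,3] length 1
  Position 4 ('g'): window [3,4] length 2
  Position 5 ('d'): window [3,5] length 3 -- new best
  Position 6 ('c'): window [3,6] length 4 -- new best
Longest substring with no repeats: "egdc" with length 4

4


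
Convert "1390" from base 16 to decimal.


Input: "1390" in base 16
Positional expansion:
  Digit '1' (value 1) x 16^3 = 4096
  Digit '3' (value 3) x 16^2 = 768
  Digit '9' (value 9) x 16^1 = 144
  Digit '0' (value 0) x 16^0 = 0
Sum = 5008

5008


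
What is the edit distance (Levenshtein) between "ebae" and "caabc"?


Computing edit distance: "ebae" -> "caabc"
DP table:
           c    a    a    b    c
      0    1    2    3    4    5
  e   1    1    2    3    4    5
  b   2    2    2    3    3    4
  a   3    3    2    2    3    4
  e   4    4    3    3    3    4
Edit distance = dp[4][5] = 4

4


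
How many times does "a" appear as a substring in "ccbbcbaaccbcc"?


Searching for "a" in "ccbbcbaaccbcc"
Scanning each position:
  Position 0: "c" => no
  Position 1: "c" => no
  Position 2: "b" => no
  Position 3: "b" => no
  Position 4: "c" => no
  Position 5: "b" => no
  Position 6: "a" => MATCH
  Position 7: "a" => MATCH
  Position 8: "c" => no
  Position 9: "c" => no
  Position 10: "b" => no
  Position 11: "c" => no
  Position 12: "c" => no
Total occurrences: 2

2


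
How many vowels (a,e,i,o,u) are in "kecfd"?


Input: kecfd
Checking each character:
  'k' at position 0: consonant
  'e' at position 1: vowel (running total: 1)
  'c' at position 2: consonant
  'f' at position 3: consonant
  'd' at position 4: consonant
Total vowels: 1

1


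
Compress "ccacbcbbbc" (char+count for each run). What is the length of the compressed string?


Input: ccacbcbbbc
Runs:
  'c' x 2 => "c2"
  'a' x 1 => "a1"
  'c' x 1 => "c1"
  'b' x 1 => "b1"
  'c' x 1 => "c1"
  'b' x 3 => "b3"
  'c' x 1 => "c1"
Compressed: "c2a1c1b1c1b3c1"
Compressed length: 14

14


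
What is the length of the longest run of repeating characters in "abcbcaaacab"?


Input: "abcbcaaacab"
Scanning for longest run:
  Position 1 ('b'): new char, reset run to 1
  Position 2 ('c'): new char, reset run to 1
  Position 3 ('b'): new char, reset run to 1
  Position 4 ('c'): new char, reset run to 1
  Position 5 ('a'): new char, reset run to 1
  Position 6 ('a'): continues run of 'a', length=2
  Position 7 ('a'): continues run of 'a', length=3
  Position 8 ('c'): new char, reset run to 1
  Position 9 ('a'): new char, reset run to 1
  Position 10 ('b'): new char, reset run to 1
Longest run: 'a' with length 3

3


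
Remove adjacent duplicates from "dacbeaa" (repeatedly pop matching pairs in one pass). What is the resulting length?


Input: dacbeaa
Stack-based adjacent duplicate removal:
  Read 'd': push. Stack: d
  Read 'a': push. Stack: da
  Read 'c': push. Stack: dac
  Read 'b': push. Stack: dacb
  Read 'e': push. Stack: dacbe
  Read 'a': push. Stack: dacbea
  Read 'a': matches stack top 'a' => pop. Stack: dacbe
Final stack: "dacbe" (length 5)

5


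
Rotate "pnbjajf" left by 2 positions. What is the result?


Input: "pnbjajf", rotate left by 2
First 2 characters: "pn"
Remaining characters: "bjajf"
Concatenate remaining + first: "bjajf" + "pn" = "bjajfpn"

bjajfpn


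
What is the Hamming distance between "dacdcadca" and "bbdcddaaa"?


Comparing "dacdcadca" and "bbdcddaaa" position by position:
  Position 0: 'd' vs 'b' => differ
  Position 1: 'a' vs 'b' => differ
  Position 2: 'c' vs 'd' => differ
  Position 3: 'd' vs 'c' => differ
  Position 4: 'c' vs 'd' => differ
  Position 5: 'a' vs 'd' => differ
  Position 6: 'd' vs 'a' => differ
  Position 7: 'c' vs 'a' => differ
  Position 8: 'a' vs 'a' => same
Total differences (Hamming distance): 8

8


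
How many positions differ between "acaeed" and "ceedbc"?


Comparing "acaeed" and "ceedbc" position by position:
  Position 0: 'a' vs 'c' => DIFFER
  Position 1: 'c' vs 'e' => DIFFER
  Position 2: 'a' vs 'e' => DIFFER
  Position 3: 'e' vs 'd' => DIFFER
  Position 4: 'e' vs 'b' => DIFFER
  Position 5: 'd' vs 'c' => DIFFER
Positions that differ: 6

6


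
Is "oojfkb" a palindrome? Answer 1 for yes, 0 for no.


Input: oojfkb
Reversed: bkfjoo
  Compare pos 0 ('o') with pos 5 ('b'): MISMATCH
  Compare pos 1 ('o') with pos 4 ('k'): MISMATCH
  Compare pos 2 ('j') with pos 3 ('f'): MISMATCH
Result: not a palindrome

0


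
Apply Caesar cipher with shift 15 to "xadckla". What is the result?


Caesar cipher: shift "xadckla" by 15
  'x' (pos 23) + 15 = pos 12 = 'm'
  'a' (pos 0) + 15 = pos 15 = 'p'
  'd' (pos 3) + 15 = pos 18 = 's'
  'c' (pos 2) + 15 = pos 17 = 'r'
  'k' (pos 10) + 15 = pos 25 = 'z'
  'l' (pos 11) + 15 = pos 0 = 'a'
  'a' (pos 0) + 15 = pos 15 = 'p'
Result: mpsrzap

mpsrzap


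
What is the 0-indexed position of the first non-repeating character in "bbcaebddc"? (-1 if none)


Input: bbcaebddc
Character frequencies:
  'a': 1
  'b': 3
  'c': 2
  'd': 2
  'e': 1
Scanning left to right for freq == 1:
  Position 0 ('b'): freq=3, skip
  Position 1 ('b'): freq=3, skip
  Position 2 ('c'): freq=2, skip
  Position 3 ('a'): unique! => answer = 3

3


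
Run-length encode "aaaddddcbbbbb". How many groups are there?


Input: aaaddddcbbbbb
Scanning for consecutive runs:
  Group 1: 'a' x 3 (positions 0-2)
  Group 2: 'd' x 4 (positions 3-6)
  Group 3: 'c' x 1 (positions 7-7)
  Group 4: 'b' x 5 (positions 8-12)
Total groups: 4

4


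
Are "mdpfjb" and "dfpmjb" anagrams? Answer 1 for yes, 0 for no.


Strings: "mdpfjb", "dfpmjb"
Sorted first:  bdfjmp
Sorted second: bdfjmp
Sorted forms match => anagrams

1


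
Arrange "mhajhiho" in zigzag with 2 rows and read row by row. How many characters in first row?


Zigzag "mhajhiho" into 2 rows:
Placing characters:
  'm' => row 0
  'h' => row 1
  'a' => row 0
  'j' => row 1
  'h' => row 0
  'i' => row 1
  'h' => row 0
  'o' => row 1
Rows:
  Row 0: "mahh"
  Row 1: "hjio"
First row length: 4

4


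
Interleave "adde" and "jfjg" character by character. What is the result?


Interleaving "adde" and "jfjg":
  Position 0: 'a' from first, 'j' from second => "aj"
  Position 1: 'd' from first, 'f' from second => "df"
  Position 2: 'd' from first, 'j' from second => "dj"
  Position 3: 'e' from first, 'g' from second => "eg"
Result: ajdfdjeg

ajdfdjeg


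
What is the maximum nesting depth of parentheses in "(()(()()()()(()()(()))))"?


Input: "(()(()()()()(()()(()))))"
Tracking depth:
  Position 0 '(': depth becomes 1
  Position 1 '(': depth becomes 2
  Position 2 ')': depth becomes 1
  Position 3 '(': depth becomes 2
  Position 4 '(': depth becomes 3
  Position 5 ')': depth becomes 2
  Position 6 '(': depth becomes 3
  Position 7 ')': depth becomes 2
  Position 8 '(': depth becomes 3
  Position 9 ')': depth becomes 2
  Position 10 '(': depth becomes 3
  Position 11 ')': depth becomes 2
  Position 12 '(': depth becomes 3
  Position 13 '(': depth becomes 4
  Position 14 ')': depth becomes 3
  Position 15 '(': depth becomes 4
  Position 16 ')': depth becomes 3
  Position 17 '(': depth becomes 4
  Position 18 '(': depth becomes 5
  Position 19 ')': depth becomes 4
  Position 20 ')': depth becomes 3
  Position 21 ')': depth becomes 2
  Position 22 ')': depth becomes 1
  Position 23 ')': depth becomes 0
Maximum depth reached: 5

5


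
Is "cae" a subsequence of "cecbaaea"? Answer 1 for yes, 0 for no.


Check if "cae" is a subsequence of "cecbaaea"
Greedy scan:
  Position 0 ('c'): matches sub[0] = 'c'
  Position 1 ('e'): no match needed
  Position 2 ('c'): no match needed
  Position 3 ('b'): no match needed
  Position 4 ('a'): matches sub[1] = 'a'
  Position 5 ('a'): no match needed
  Position 6 ('e'): matches sub[2] = 'e'
  Position 7 ('a'): no match needed
All 3 characters matched => is a subsequence

1


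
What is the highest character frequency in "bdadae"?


Input: bdadae
Character counts:
  'a': 2
  'b': 1
  'd': 2
  'e': 1
Maximum frequency: 2

2


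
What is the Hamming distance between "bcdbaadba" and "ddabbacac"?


Comparing "bcdbaadba" and "ddabbacac" position by position:
  Position 0: 'b' vs 'd' => differ
  Position 1: 'c' vs 'd' => differ
  Position 2: 'd' vs 'a' => differ
  Position 3: 'b' vs 'b' => same
  Position 4: 'a' vs 'b' => differ
  Position 5: 'a' vs 'a' => same
  Position 6: 'd' vs 'c' => differ
  Position 7: 'b' vs 'a' => differ
  Position 8: 'a' vs 'c' => differ
Total differences (Hamming distance): 7

7


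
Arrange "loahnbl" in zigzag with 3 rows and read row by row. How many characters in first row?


Zigzag "loahnbl" into 3 rows:
Placing characters:
  'l' => row 0
  'o' => row 1
  'a' => row 2
  'h' => row 1
  'n' => row 0
  'b' => row 1
  'l' => row 2
Rows:
  Row 0: "ln"
  Row 1: "ohb"
  Row 2: "al"
First row length: 2

2


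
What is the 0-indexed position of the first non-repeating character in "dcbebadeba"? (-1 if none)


Input: dcbebadeba
Character frequencies:
  'a': 2
  'b': 3
  'c': 1
  'd': 2
  'e': 2
Scanning left to right for freq == 1:
  Position 0 ('d'): freq=2, skip
  Position 1 ('c'): unique! => answer = 1

1


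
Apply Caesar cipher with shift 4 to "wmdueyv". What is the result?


Caesar cipher: shift "wmdueyv" by 4
  'w' (pos 22) + 4 = pos 0 = 'a'
  'm' (pos 12) + 4 = pos 16 = 'q'
  'd' (pos 3) + 4 = pos 7 = 'h'
  'u' (pos 20) + 4 = pos 24 = 'y'
  'e' (pos 4) + 4 = pos 8 = 'i'
  'y' (pos 24) + 4 = pos 2 = 'c'
  'v' (pos 21) + 4 = pos 25 = 'z'
Result: aqhyicz

aqhyicz


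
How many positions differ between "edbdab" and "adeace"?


Comparing "edbdab" and "adeace" position by position:
  Position 0: 'e' vs 'a' => DIFFER
  Position 1: 'd' vs 'd' => same
  Position 2: 'b' vs 'e' => DIFFER
  Position 3: 'd' vs 'a' => DIFFER
  Position 4: 'a' vs 'c' => DIFFER
  Position 5: 'b' vs 'e' => DIFFER
Positions that differ: 5

5


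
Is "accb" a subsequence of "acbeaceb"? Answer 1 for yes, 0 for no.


Check if "accb" is a subsequence of "acbeaceb"
Greedy scan:
  Position 0 ('a'): matches sub[0] = 'a'
  Position 1 ('c'): matches sub[1] = 'c'
  Position 2 ('b'): no match needed
  Position 3 ('e'): no match needed
  Position 4 ('a'): no match needed
  Position 5 ('c'): matches sub[2] = 'c'
  Position 6 ('e'): no match needed
  Position 7 ('b'): matches sub[3] = 'b'
All 4 characters matched => is a subsequence

1


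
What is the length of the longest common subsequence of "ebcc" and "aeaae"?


LCS of "ebcc" and "aeaae"
DP table:
           a    e    a    a    e
      0    0    0    0    0    0
  e   0    0    1    1    1    1
  b   0    0    1    1    1    1
  c   0    0    1    1    1    1
  c   0    0    1    1    1    1
LCS length = dp[4][5] = 1

1


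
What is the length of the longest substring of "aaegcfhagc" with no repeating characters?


Input: "aaegcfhagc"
Sliding window (track last position of each char):
  Position 0 ('a'): window [0,0] length 1 -- new best
  Position 1 ('a'): repeat (last at 0), move window start to 1
  Position 1 ('a'): window [1,1] length 1
  Position 2 ('e'): window [1,2] length 2 -- new best
  Position 3 ('g'): window [1,3] length 3 -- new best
  Position 4 ('c'): window [1,4] length 4 -- new best
  Position 5 ('f'): window [1,5] length 5 -- new best
  Position 6 ('h'): window [1,6] length 6 -- new best
  Position 7 ('a'): repeat (last at 1), move window start to 2
  Position 7 ('a'): window [2,7] length 6
  Position 8 ('g'): repeat (last at 3), move window start to 4
  Position 8 ('g'): window [4,8] length 5
  Position 9 ('c'): repeat (last at 4), move window start to 5
  Position 9 ('c'): window [5,9] length 5
Longest substring with no repeats: "aegcfh" with length 6

6


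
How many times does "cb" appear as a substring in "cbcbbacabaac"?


Searching for "cb" in "cbcbbacabaac"
Scanning each position:
  Position 0: "cb" => MATCH
  Position 1: "bc" => no
  Position 2: "cb" => MATCH
  Position 3: "bb" => no
  Position 4: "ba" => no
  Position 5: "ac" => no
  Position 6: "ca" => no
  Position 7: "ab" => no
  Position 8: "ba" => no
  Position 9: "aa" => no
  Position 10: "ac" => no
Total occurrences: 2

2


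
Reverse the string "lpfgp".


Input: lpfgp
Reading characters right to left:
  Position 4: 'p'
  Position 3: 'g'
  Position 2: 'f'
  Position 1: 'p'
  Position 0: 'l'
Reversed: pgfpl

pgfpl


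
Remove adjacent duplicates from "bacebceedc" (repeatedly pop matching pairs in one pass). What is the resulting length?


Input: bacebceedc
Stack-based adjacent duplicate removal:
  Read 'b': push. Stack: b
  Read 'a': push. Stack: ba
  Read 'c': push. Stack: bac
  Read 'e': push. Stack: bace
  Read 'b': push. Stack: baceb
  Read 'c': push. Stack: bacebc
  Read 'e': push. Stack: bacebce
  Read 'e': matches stack top 'e' => pop. Stack: bacebc
  Read 'd': push. Stack: bacebcd
  Read 'c': push. Stack: bacebcdc
Final stack: "bacebcdc" (length 8)

8


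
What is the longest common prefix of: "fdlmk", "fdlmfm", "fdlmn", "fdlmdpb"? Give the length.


Words: fdlmk, fdlmfm, fdlmn, fdlmdpb
  Position 0: all 'f' => match
  Position 1: all 'd' => match
  Position 2: all 'l' => match
  Position 3: all 'm' => match
  Position 4: ('k', 'f', 'n', 'd') => mismatch, stop
LCP = "fdlm" (length 4)

4


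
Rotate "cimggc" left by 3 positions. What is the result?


Input: "cimggc", rotate left by 3
First 3 characters: "cim"
Remaining characters: "ggc"
Concatenate remaining + first: "ggc" + "cim" = "ggccim"

ggccim


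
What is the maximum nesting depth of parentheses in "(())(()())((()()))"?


Input: "(())(()())((()()))"
Tracking depth:
  Position 0 '(': depth becomes 1
  Position 1 '(': depth becomes 2
  Position 2 ')': depth becomes 1
  Position 3 ')': depth becomes 0
  Position 4 '(': depth becomes 1
  Position 5 '(': depth becomes 2
  Position 6 ')': depth becomes 1
  Position 7 '(': depth becomes 2
  Position 8 ')': depth becomes 1
  Position 9 ')': depth becomes 0
  Position 10 '(': depth becomes 1
  Position 11 '(': depth becomes 2
  Position 12 '(': depth becomes 3
  Position 13 ')': depth becomes 2
  Position 14 '(': depth becomes 3
  Position 15 ')': depth becomes 2
  Position 16 ')': depth becomes 1
  Position 17 ')': depth becomes 0
Maximum depth reached: 3

3


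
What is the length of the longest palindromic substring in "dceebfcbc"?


Input: "dceebfcbc"
Checking substrings for palindromes:
  [6:9] "cbc" (len 3) => palindrome
  [2:4] "ee" (len 2) => palindrome
Longest palindromic substring: "cbc" with length 3

3


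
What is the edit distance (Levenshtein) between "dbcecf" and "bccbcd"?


Computing edit distance: "dbcecf" -> "bccbcd"
DP table:
           b    c    c    b    c    d
      0    1    2    3    4    5    6
  d   1    1    2    3    4    5    5
  b   2    1    2    3    3    4    5
  c   3    2    1    2    3    3    4
  e   4    3    2    2    3    4    4
  c   5    4    3    2    3    3    4
  f   6    5    4    3    3    4    4
Edit distance = dp[6][6] = 4

4


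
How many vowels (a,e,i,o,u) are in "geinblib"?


Input: geinblib
Checking each character:
  'g' at position 0: consonant
  'e' at position 1: vowel (running total: 1)
  'i' at position 2: vowel (running total: 2)
  'n' at position 3: consonant
  'b' at position 4: consonant
  'l' at position 5: consonant
  'i' at position 6: vowel (running total: 3)
  'b' at position 7: consonant
Total vowels: 3

3


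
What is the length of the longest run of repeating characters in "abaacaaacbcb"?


Input: "abaacaaacbcb"
Scanning for longest run:
  Position 1 ('b'): new char, reset run to 1
  Position 2 ('a'): new char, reset run to 1
  Position 3 ('a'): continues run of 'a', length=2
  Position 4 ('c'): new char, reset run to 1
  Position 5 ('a'): new char, reset run to 1
  Position 6 ('a'): continues run of 'a', length=2
  Position 7 ('a'): continues run of 'a', length=3
  Position 8 ('c'): new char, reset run to 1
  Position 9 ('b'): new char, reset run to 1
  Position 10 ('c'): new char, reset run to 1
  Position 11 ('b'): new char, reset run to 1
Longest run: 'a' with length 3

3


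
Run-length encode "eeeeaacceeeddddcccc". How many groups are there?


Input: eeeeaacceeeddddcccc
Scanning for consecutive runs:
  Group 1: 'e' x 4 (positions 0-3)
  Group 2: 'a' x 2 (positions 4-5)
  Group 3: 'c' x 2 (positions 6-7)
  Group 4: 'e' x 3 (positions 8-10)
  Group 5: 'd' x 4 (positions 11-14)
  Group 6: 'c' x 4 (positions 15-18)
Total groups: 6

6


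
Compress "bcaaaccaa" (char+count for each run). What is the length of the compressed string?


Input: bcaaaccaa
Runs:
  'b' x 1 => "b1"
  'c' x 1 => "c1"
  'a' x 3 => "a3"
  'c' x 2 => "c2"
  'a' x 2 => "a2"
Compressed: "b1c1a3c2a2"
Compressed length: 10

10


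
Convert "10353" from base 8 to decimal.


Input: "10353" in base 8
Positional expansion:
  Digit '1' (value 1) x 8^4 = 4096
  Digit '0' (value 0) x 8^3 = 0
  Digit '3' (value 3) x 8^2 = 192
  Digit '5' (value 5) x 8^1 = 40
  Digit '3' (value 3) x 8^0 = 3
Sum = 4331

4331


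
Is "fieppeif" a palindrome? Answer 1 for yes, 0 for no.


Input: fieppeif
Reversed: fieppeif
  Compare pos 0 ('f') with pos 7 ('f'): match
  Compare pos 1 ('i') with pos 6 ('i'): match
  Compare pos 2 ('e') with pos 5 ('e'): match
  Compare pos 3 ('p') with pos 4 ('p'): match
Result: palindrome

1


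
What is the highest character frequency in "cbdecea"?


Input: cbdecea
Character counts:
  'a': 1
  'b': 1
  'c': 2
  'd': 1
  'e': 2
Maximum frequency: 2

2


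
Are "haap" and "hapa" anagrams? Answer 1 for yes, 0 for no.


Strings: "haap", "hapa"
Sorted first:  aahp
Sorted second: aahp
Sorted forms match => anagrams

1


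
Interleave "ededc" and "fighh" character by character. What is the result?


Interleaving "ededc" and "fighh":
  Position 0: 'e' from first, 'f' from second => "ef"
  Position 1: 'd' from first, 'i' from second => "di"
  Position 2: 'e' from first, 'g' from second => "eg"
  Position 3: 'd' from first, 'h' from second => "dh"
  Position 4: 'c' from first, 'h' from second => "ch"
Result: efdiegdhch

efdiegdhch


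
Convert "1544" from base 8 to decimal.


Input: "1544" in base 8
Positional expansion:
  Digit '1' (value 1) x 8^3 = 512
  Digit '5' (value 5) x 8^2 = 320
  Digit '4' (value 4) x 8^1 = 32
  Digit '4' (value 4) x 8^0 = 4
Sum = 868

868


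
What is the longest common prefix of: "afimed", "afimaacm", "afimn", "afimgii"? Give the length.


Words: afimed, afimaacm, afimn, afimgii
  Position 0: all 'a' => match
  Position 1: all 'f' => match
  Position 2: all 'i' => match
  Position 3: all 'm' => match
  Position 4: ('e', 'a', 'n', 'g') => mismatch, stop
LCP = "afim" (length 4)

4
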